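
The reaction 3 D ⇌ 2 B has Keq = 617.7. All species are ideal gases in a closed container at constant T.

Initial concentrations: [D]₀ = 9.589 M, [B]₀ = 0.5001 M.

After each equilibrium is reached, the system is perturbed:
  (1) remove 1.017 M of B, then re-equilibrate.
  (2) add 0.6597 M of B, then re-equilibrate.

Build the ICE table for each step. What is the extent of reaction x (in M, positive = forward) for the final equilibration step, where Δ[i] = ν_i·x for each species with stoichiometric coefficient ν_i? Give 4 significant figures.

x = -0.009236 M

Q₀ = 2.8366e-04 vs Keq = 617.7 ⇒ Q<K, forward
Step 1:
                   D          B
  I            9.589     0.5001
  C           -9.175      6.117
  E           0.4138      6.617
  solve Keq expr → x = 3.058; check Q = 617.7
Then remove 1.017 M of B.
Step 2:
                   D          B
  I           0.4138        5.6
  C         -0.04233    0.02822
  E           0.3715      5.628
  solve Keq expr → x = 0.01411; check Q = 617.7
Then add 0.6597 M of B.
Step 3:
                   D          B
  I           0.3715      6.288
  C          0.02771   -0.01847
  E           0.3992      6.269
  solve Keq expr → x = -0.009236; check Q = 617.7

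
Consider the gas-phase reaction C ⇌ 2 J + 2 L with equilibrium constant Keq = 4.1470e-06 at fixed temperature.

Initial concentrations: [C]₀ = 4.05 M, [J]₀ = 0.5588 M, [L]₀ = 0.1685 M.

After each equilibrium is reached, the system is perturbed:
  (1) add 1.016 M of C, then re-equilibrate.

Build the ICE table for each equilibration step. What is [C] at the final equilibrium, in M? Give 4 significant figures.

Q₀ = 0.002189 vs Keq = 4.1470e-06 ⇒ Q>K, reverse
Step 1:
                    C           J           L
  I              4.05      0.5588      0.1685
  C           0.07909     -0.1582     -0.1582
  E             4.129      0.4006     0.01033
  solve Keq expr → x = -0.07909; check Q = 4.1470e-06
Then add 1.016 M of C.
Step 2:
                    C           J           L
  I             5.145      0.4006     0.01033
  C       -5.8340e-04    0.001167    0.001167
  E             5.145      0.4018      0.0115
  solve Keq expr → x = 5.8340e-04; check Q = 4.1470e-06

[C]_eq = 5.145 M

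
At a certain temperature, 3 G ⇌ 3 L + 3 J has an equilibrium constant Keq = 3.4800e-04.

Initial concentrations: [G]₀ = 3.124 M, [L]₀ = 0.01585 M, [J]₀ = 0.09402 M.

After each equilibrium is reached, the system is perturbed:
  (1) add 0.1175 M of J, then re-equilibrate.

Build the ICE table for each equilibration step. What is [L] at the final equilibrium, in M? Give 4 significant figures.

[L]_eq = 0.3554 M

Q₀ = 1.0855e-10 vs Keq = 3.4800e-04 ⇒ Q<K, forward
Step 1:
                  G         L         J
  init        3.124   0.01585   0.09402
  Δ         -0.3857    0.3857    0.3857
  eq          2.738    0.4015    0.4797
  solve Keq expr → x = 0.1286; check Q = 3.4800e-04
Then add 0.1175 M of J.
Step 2:
                  G         L         J
  init        2.738    0.4015    0.5972
  Δ         0.04612  -0.04612  -0.04612
  eq          2.784    0.3554    0.5511
  solve Keq expr → x = -0.01537; check Q = 3.4800e-04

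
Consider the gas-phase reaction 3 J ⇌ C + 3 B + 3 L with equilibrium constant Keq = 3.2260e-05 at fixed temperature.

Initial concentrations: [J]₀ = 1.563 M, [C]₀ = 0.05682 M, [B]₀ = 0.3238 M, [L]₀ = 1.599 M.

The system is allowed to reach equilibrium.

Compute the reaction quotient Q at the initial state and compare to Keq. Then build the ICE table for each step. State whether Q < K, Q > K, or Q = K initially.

Q₀ = 0.002065; Q > K (proceeds reverse)

Q₀ = 0.002065 vs Keq = 3.2260e-05 ⇒ Q>K, reverse
Step 1:
                    J           C           B           L
  I             1.563     0.05682      0.3238       1.599
  C            0.1437    -0.04791     -0.1437     -0.1437
  E             1.707    0.008912      0.1801       1.455
  solve Keq expr → x = -0.04791; check Q = 3.2260e-05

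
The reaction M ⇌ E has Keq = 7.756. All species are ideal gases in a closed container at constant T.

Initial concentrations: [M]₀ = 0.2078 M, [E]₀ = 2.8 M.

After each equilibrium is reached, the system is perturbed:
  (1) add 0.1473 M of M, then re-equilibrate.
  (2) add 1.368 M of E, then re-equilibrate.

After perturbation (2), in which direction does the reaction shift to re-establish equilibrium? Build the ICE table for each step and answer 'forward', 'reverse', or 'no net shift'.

Q₀ = 13.47 vs Keq = 7.756 ⇒ Q>K, reverse
Step 1:
                    M           E
  init         0.2078         2.8
  Δ            0.1357     -0.1357
  eq           0.3435       2.664
  solve Keq expr → x = -0.1357; check Q = 7.756
Then add 0.1473 M of M.
Step 2:
                    M           E
  init         0.4908       2.664
  Δ           -0.1305      0.1305
  eq           0.3603       2.795
  solve Keq expr → x = 0.1305; check Q = 7.756
Then add 1.368 M of E.
Step 3:
                    M           E
  init         0.3603       4.163
  Δ            0.1562     -0.1562
  eq           0.5166       4.007
  solve Keq expr → x = -0.1562; check Q = 7.756

Direction: reverse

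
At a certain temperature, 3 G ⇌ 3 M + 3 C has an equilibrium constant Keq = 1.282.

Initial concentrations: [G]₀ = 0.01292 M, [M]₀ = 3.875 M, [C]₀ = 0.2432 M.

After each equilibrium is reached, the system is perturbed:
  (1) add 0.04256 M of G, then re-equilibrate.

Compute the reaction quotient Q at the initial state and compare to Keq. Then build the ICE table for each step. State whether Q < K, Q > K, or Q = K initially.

Q₀ = 3.8808e+05; Q > K (proceeds reverse)

Q₀ = 3.8808e+05 vs Keq = 1.282 ⇒ Q>K, reverse
Step 1:
                    G           M           C
  Initial     0.01292       3.875      0.2432
  Change       0.1849     -0.1849     -0.1849
  Equil        0.1979        3.69     0.05825
  solve Keq expr → x = -0.06165; check Q = 1.282
Then add 0.04256 M of G.
Step 2:
                    G           M           C
  Initial      0.2404        3.69     0.05825
  Change    -0.009544    0.009544    0.009544
  Equil        0.2309         3.7      0.0678
  solve Keq expr → x = 0.003181; check Q = 1.282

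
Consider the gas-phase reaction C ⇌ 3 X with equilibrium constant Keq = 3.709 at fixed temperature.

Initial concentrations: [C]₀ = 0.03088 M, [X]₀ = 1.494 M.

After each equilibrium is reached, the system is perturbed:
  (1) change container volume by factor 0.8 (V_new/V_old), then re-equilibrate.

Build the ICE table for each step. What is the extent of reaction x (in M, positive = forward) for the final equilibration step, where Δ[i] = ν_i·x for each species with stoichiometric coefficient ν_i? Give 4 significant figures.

Q₀ = 108 vs Keq = 3.709 ⇒ Q>K, reverse
Step 1:
                   C          X
  init       0.03088      1.494
  Δ           0.1874    -0.5621
  eq          0.2182     0.9319
  solve Keq expr → x = -0.1874; check Q = 3.709
Then change container volume by factor 0.8 (V_new/V_old).
Step 2:
                   C          X
  init        0.2728      1.165
  Δ          0.03859    -0.1158
  eq          0.3114      1.049
  solve Keq expr → x = -0.03859; check Q = 3.709

x = -0.03859 M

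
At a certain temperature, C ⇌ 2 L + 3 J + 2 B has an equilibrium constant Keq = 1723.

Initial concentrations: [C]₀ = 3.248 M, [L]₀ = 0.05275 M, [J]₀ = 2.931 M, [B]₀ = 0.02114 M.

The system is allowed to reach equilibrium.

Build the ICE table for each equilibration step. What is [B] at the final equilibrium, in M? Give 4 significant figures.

[B]_eq = 2.047 M

Q₀ = 9.6402e-06 vs Keq = 1723 ⇒ Q<K, forward
Step 1:
                   C          L          J          B
  Initial      3.248    0.05275      2.931    0.02114
  Change      -1.013      2.026      3.039      2.026
  Equil        2.235      2.079       5.97      2.047
  solve Keq expr → x = 1.013; check Q = 1723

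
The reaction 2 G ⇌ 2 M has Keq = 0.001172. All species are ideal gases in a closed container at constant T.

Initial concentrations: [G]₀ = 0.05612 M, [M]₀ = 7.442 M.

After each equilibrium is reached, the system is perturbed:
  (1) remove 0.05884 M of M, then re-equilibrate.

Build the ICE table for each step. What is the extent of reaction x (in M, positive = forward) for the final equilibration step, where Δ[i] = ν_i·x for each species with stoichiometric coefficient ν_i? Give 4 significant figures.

x = 0.02845 M

Q₀ = 1.7585e+04 vs Keq = 0.001172 ⇒ Q>K, reverse
Step 1:
                  G         M
  Initial   0.05612     7.442
  Change      7.194    -7.194
  Equil        7.25    0.2482
  solve Keq expr → x = -3.597; check Q = 0.001172
Then remove 0.05884 M of M.
Step 2:
                  G         M
  Initial      7.25    0.1894
  Change   -0.05689   0.05689
  Equil       7.193    0.2462
  solve Keq expr → x = 0.02845; check Q = 0.001172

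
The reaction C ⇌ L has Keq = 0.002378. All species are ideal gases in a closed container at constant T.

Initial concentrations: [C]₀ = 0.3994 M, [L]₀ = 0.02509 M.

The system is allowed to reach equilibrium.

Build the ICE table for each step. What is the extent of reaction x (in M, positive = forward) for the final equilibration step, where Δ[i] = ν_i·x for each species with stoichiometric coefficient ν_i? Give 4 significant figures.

x = -0.02408 M

Q₀ = 0.06282 vs Keq = 0.002378 ⇒ Q>K, reverse
Step 1:
                  C         L
  init       0.3994   0.02509
  Δ         0.02408  -0.02408
  eq         0.4235  0.001007
  solve Keq expr → x = -0.02408; check Q = 0.002378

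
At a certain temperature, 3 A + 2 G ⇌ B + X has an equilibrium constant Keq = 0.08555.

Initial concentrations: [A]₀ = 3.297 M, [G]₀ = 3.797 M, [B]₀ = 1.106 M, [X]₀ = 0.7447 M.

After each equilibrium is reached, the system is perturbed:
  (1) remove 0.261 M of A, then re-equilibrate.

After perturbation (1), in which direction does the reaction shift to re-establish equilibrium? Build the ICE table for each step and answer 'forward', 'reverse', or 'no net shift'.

Direction: reverse

Q₀ = 0.001594 vs Keq = 0.08555 ⇒ Q<K, forward
Step 1:
                  A         G         B         X
  I           3.297     3.797     1.106    0.7447
  C          -1.742    -1.161    0.5806    0.5806
  E           1.555     2.636     1.687     1.325
  solve Keq expr → x = 0.5806; check Q = 0.08555
Then remove 0.261 M of A.
Step 2:
                  A         G         B         X
  I           1.294     2.636     1.687     1.325
  C          0.1763    0.1175  -0.05876  -0.05876
  E            1.47     2.753     1.628     1.267
  solve Keq expr → x = -0.05876; check Q = 0.08555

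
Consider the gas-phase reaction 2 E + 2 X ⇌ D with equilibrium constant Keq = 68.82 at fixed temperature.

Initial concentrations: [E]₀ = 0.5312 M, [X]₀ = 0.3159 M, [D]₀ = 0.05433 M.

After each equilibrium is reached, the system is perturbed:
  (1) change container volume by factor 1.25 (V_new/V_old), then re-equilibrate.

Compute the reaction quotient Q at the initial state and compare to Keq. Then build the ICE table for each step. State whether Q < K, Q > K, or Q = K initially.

Q₀ = 1.929 vs Keq = 68.82 ⇒ Q<K, forward
Step 1:
                    E           X           D
  I            0.5312      0.3159     0.05433
  C           -0.1834     -0.1834     0.09172
  E            0.3478      0.1325       0.146
  solve Keq expr → x = 0.09172; check Q = 68.82
Then change container volume by factor 1.25 (V_new/V_old).
Step 2:
                    E           X           D
  I            0.2782       0.106      0.1168
  C           0.02353     0.02353    -0.01176
  E            0.3017      0.1295      0.1051
  solve Keq expr → x = -0.01176; check Q = 68.82

Q₀ = 1.929; Q < K (proceeds forward)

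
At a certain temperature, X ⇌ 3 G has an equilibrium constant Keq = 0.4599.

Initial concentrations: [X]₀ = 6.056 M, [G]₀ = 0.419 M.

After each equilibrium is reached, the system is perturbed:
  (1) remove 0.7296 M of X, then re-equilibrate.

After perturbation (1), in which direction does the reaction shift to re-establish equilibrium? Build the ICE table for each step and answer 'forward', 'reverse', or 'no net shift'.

Direction: reverse

Q₀ = 0.01215 vs Keq = 0.4599 ⇒ Q<K, forward
Step 1:
                   X          G
  init         6.056      0.419
  Δ          -0.3209     0.9627
  eq           5.735      1.382
  solve Keq expr → x = 0.3209; check Q = 0.4599
Then remove 0.7296 M of X.
Step 2:
                   X          G
  init         5.006      1.382
  Δ          0.01984   -0.05952
  eq           5.025      1.322
  solve Keq expr → x = -0.01984; check Q = 0.4599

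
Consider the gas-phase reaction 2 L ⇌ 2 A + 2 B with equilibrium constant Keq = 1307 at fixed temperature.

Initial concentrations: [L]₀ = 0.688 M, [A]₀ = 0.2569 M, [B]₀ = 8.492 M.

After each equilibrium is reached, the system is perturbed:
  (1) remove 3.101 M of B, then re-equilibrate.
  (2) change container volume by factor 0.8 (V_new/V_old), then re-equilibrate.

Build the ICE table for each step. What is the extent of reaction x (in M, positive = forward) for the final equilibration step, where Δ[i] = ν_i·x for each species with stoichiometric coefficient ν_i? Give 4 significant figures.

Q₀ = 10.05 vs Keq = 1307 ⇒ Q<K, forward
Step 1:
                   L          A          B
  Initial      0.688     0.2569      8.492
  Change     -0.4998     0.4998     0.4998
  Equil       0.1882     0.7567      8.992
  solve Keq expr → x = 0.2499; check Q = 1307
Then remove 3.101 M of B.
Step 2:
                   L          A          B
  Initial     0.1882     0.7567      5.891
  Change    -0.05476    0.05476    0.05476
  Equil       0.1334     0.8115      5.946
  solve Keq expr → x = 0.02738; check Q = 1307
Then change container volume by factor 0.8 (V_new/V_old).
Step 3:
                   L          A          B
  Initial     0.1668      1.014      7.432
  Change     0.03383   -0.03383   -0.03383
  Equil       0.2006     0.9805      7.398
  solve Keq expr → x = -0.01692; check Q = 1307

x = -0.01692 M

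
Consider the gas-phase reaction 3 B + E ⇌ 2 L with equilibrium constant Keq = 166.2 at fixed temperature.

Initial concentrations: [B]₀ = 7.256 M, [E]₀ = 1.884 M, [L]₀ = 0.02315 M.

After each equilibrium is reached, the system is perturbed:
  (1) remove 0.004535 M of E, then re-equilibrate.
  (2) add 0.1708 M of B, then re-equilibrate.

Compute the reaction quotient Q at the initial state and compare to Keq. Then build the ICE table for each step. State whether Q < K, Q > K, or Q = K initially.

Q₀ = 7.4461e-07; Q < K (proceeds forward)

Q₀ = 7.4461e-07 vs Keq = 166.2 ⇒ Q<K, forward
Step 1:
                    B           E           L
  Initial       7.256       1.884     0.02315
  Change       -5.596      -1.865       3.731
  Equil          1.66     0.01855       3.754
  solve Keq expr → x = 1.865; check Q = 166.2
Then remove 0.004535 M of E.
Step 2:
                    B           E           L
  Initial        1.66     0.01401       3.754
  Change      0.01216    0.004055   -0.008109
  Equil         1.672     0.01807       3.746
  solve Keq expr → x = -0.004055; check Q = 166.2
Then add 0.1708 M of B.
Step 3:
                    B           E           L
  Initial       1.843     0.01807       3.746
  Change     -0.01269   -0.004228    0.008457
  Equil          1.83     0.01384       3.754
  solve Keq expr → x = 0.004228; check Q = 166.2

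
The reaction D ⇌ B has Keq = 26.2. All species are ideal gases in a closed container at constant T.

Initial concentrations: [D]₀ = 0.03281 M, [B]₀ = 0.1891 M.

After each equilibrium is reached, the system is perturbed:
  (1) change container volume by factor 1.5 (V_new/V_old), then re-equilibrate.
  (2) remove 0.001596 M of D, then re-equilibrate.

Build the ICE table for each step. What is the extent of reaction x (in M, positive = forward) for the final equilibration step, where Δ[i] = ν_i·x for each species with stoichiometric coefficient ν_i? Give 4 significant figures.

x = -0.001537 M

Q₀ = 5.763 vs Keq = 26.2 ⇒ Q<K, forward
Step 1:
                   D          B
  Initial    0.03281     0.1891
  Change    -0.02465    0.02465
  Equil     0.008158     0.2138
  solve Keq expr → x = 0.02465; check Q = 26.2
Then change container volume by factor 1.5 (V_new/V_old).
Step 2:
                   D          B
  Initial   0.005439     0.1425
  Change           0          0
  Equil     0.005439     0.1425
  solve Keq expr → x = 0; check Q = 26.2
Then remove 0.001596 M of D.
Step 3:
                   D          B
  Initial   0.003843     0.1425
  Change    0.001537  -0.001537
  Equil      0.00538      0.141
  solve Keq expr → x = -0.001537; check Q = 26.2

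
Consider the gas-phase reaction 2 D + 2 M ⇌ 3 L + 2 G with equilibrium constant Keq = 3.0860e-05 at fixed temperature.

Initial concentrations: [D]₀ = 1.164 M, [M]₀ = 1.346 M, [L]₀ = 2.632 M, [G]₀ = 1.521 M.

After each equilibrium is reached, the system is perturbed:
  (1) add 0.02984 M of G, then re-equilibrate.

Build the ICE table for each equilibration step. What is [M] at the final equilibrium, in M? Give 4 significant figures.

Q₀ = 17.18 vs Keq = 3.0860e-05 ⇒ Q>K, reverse
Step 1:
                  D         M         L         G
  init        1.164     1.346     2.632     1.521
  Δ           1.413     1.413     -2.12    -1.413
  eq          2.577     2.759    0.5122    0.1078
  solve Keq expr → x = -0.7066; check Q = 3.0860e-05
Then add 0.02984 M of G.
Step 2:
                  D         M         L         G
  init        2.577     2.759    0.5122    0.1376
  Δ         0.01869   0.01869  -0.02804  -0.01869
  eq          2.596     2.778    0.4841    0.1189
  solve Keq expr → x = -0.009346; check Q = 3.0860e-05

[M]_eq = 2.778 M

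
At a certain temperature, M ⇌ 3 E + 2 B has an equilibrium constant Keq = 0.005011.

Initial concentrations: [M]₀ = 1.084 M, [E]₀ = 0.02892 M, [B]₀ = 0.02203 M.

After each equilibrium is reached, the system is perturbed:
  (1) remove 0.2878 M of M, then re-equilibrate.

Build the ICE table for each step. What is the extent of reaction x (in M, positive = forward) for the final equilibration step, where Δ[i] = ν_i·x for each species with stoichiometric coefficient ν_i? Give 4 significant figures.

x = -0.008948 M

Q₀ = 1.0829e-08 vs Keq = 0.005011 ⇒ Q<K, forward
Step 1:
                  M         E         B
  init        1.084   0.02892   0.02203
  Δ         -0.1246    0.3738    0.2492
  eq         0.9594    0.4028    0.2713
  solve Keq expr → x = 0.1246; check Q = 0.005011
Then remove 0.2878 M of M.
Step 2:
                  M         E         B
  init       0.6716    0.4028    0.2713
  Δ        0.008948  -0.02684   -0.0179
  eq         0.6805    0.3759    0.2534
  solve Keq expr → x = -0.008948; check Q = 0.005011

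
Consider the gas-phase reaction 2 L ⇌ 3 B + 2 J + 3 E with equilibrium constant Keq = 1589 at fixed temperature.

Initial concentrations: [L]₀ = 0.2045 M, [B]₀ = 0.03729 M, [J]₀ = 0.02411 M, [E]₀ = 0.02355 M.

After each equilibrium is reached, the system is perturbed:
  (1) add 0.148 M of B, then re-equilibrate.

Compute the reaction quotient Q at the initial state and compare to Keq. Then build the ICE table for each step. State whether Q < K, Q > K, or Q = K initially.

Q₀ = 9.4136e-12 vs Keq = 1589 ⇒ Q<K, forward
Step 1:
                   L          B          J          E
  Initial     0.2045    0.03729    0.02411    0.02355
  Change     -0.2043     0.3064     0.2043     0.3064
  Equil   2.1884e-04     0.3437     0.2284       0.33
  solve Keq expr → x = 0.1021; check Q = 1589
Then add 0.148 M of B.
Step 2:
                   L          B          J          E
  Initial 2.1884e-04     0.4917     0.2284       0.33
  Change  1.5470e-04 -2.3205e-04 -1.5470e-04 -2.3205e-04
  Equil   3.7354e-04     0.4915     0.2282     0.3297
  solve Keq expr → x = -7.7351e-05; check Q = 1589

Q₀ = 9.4136e-12; Q < K (proceeds forward)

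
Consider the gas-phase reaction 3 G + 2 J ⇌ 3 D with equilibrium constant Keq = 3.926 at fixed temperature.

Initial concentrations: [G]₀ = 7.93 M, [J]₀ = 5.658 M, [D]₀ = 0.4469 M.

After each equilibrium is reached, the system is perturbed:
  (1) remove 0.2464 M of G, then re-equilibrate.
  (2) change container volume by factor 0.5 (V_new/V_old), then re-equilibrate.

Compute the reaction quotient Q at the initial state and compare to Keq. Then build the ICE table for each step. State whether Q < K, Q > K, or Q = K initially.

Q₀ = 5.5910e-06; Q < K (proceeds forward)

Q₀ = 5.5910e-06 vs Keq = 3.926 ⇒ Q<K, forward
Step 1:
                    G           J           D
  init           7.93       5.658      0.4469
  Δ            -5.525      -3.683       5.525
  eq            2.405       1.975       5.972
  solve Keq expr → x = 1.842; check Q = 3.926
Then remove 0.2464 M of G.
Step 2:
                    G           J           D
  init          2.159       1.975       5.972
  Δ            0.1287     0.08583     -0.1287
  eq            2.287       2.061       5.843
  solve Keq expr → x = -0.04291; check Q = 3.926
Then change container volume by factor 0.5 (V_new/V_old).
Step 3:
                    G           J           D
  init          4.575       4.121       11.69
  Δ            -1.032     -0.6881       1.032
  eq            3.543       3.433       12.72
  solve Keq expr → x = 0.344; check Q = 3.926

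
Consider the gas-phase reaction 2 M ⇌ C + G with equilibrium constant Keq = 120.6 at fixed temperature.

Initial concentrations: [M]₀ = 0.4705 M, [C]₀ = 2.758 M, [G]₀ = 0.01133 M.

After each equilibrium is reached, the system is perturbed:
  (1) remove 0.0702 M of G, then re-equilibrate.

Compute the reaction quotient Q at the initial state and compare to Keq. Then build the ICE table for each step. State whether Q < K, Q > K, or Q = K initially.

Q₀ = 0.1412 vs Keq = 120.6 ⇒ Q<K, forward
Step 1:
                  M         C         G
  init       0.4705     2.758   0.01133
  Δ         -0.3986    0.1993    0.1993
  eq        0.07187     2.957    0.2106
  solve Keq expr → x = 0.1993; check Q = 120.6
Then remove 0.0702 M of G.
Step 2:
                  M         C         G
  init      0.07187     2.957    0.1404
  Δ         -0.0119  0.005948  0.005948
  eq        0.05998     2.963    0.1464
  solve Keq expr → x = 0.005948; check Q = 120.6

Q₀ = 0.1412; Q < K (proceeds forward)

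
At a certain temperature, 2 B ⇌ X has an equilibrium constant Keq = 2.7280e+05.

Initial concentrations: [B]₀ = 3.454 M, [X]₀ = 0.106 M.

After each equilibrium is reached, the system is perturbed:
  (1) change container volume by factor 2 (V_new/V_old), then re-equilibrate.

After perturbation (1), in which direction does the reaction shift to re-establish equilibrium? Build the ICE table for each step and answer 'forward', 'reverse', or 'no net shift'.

Q₀ = 0.008885 vs Keq = 2.7280e+05 ⇒ Q<K, forward
Step 1:
                  B         X
  init        3.454     0.106
  Δ          -3.451     1.726
  eq       0.002591     1.832
  solve Keq expr → x = 1.726; check Q = 2.7280e+05
Then change container volume by factor 2 (V_new/V_old).
Step 2:
                  B         X
  init     0.001296    0.9159
  Δ       5.3639e-04 -2.6820e-04
  eq       0.001832    0.9156
  solve Keq expr → x = -2.6820e-04; check Q = 2.7280e+05

Direction: reverse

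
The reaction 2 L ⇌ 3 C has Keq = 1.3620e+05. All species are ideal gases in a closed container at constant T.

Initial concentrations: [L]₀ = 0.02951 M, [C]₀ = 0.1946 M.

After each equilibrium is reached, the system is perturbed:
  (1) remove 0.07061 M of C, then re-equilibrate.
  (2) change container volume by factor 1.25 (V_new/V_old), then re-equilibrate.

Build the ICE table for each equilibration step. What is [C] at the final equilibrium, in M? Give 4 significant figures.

Q₀ = 8.462 vs Keq = 1.3620e+05 ⇒ Q<K, forward
Step 1:
                  L         C
  init      0.02951    0.1946
  Δ        -0.02919   0.04379
  eq      3.1539e-04    0.2384
  solve Keq expr → x = 0.0146; check Q = 1.3620e+05
Then remove 0.07061 M of C.
Step 2:
                  L         C
  init    3.1539e-04    0.1678
  Δ       -1.2885e-04 1.9327e-04
  eq      1.8654e-04     0.168
  solve Keq expr → x = 6.4424e-05; check Q = 1.3620e+05
Then change container volume by factor 1.25 (V_new/V_old).
Step 3:
                  L         C
  init    1.4923e-04    0.1344
  Δ       -1.5720e-05 2.3580e-05
  eq      1.3351e-04    0.1344
  solve Keq expr → x = 7.8600e-06; check Q = 1.3620e+05

[C]_eq = 0.1344 M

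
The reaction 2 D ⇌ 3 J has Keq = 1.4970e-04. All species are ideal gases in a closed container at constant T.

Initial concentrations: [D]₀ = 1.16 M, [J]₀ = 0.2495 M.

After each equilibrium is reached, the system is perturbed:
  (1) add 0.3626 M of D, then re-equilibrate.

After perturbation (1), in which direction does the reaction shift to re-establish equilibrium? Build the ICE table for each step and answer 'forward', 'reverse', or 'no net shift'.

Direction: forward

Q₀ = 0.01154 vs Keq = 1.4970e-04 ⇒ Q>K, reverse
Step 1:
                    D           J
  init           1.16      0.2495
  Δ            0.1245     -0.1868
  eq            1.285     0.06274
  solve Keq expr → x = -0.06225; check Q = 1.4970e-04
Then add 0.3626 M of D.
Step 2:
                    D           J
  init          1.647     0.06274
  Δ         -0.007394     0.01109
  eq             1.64     0.07383
  solve Keq expr → x = 0.003697; check Q = 1.4970e-04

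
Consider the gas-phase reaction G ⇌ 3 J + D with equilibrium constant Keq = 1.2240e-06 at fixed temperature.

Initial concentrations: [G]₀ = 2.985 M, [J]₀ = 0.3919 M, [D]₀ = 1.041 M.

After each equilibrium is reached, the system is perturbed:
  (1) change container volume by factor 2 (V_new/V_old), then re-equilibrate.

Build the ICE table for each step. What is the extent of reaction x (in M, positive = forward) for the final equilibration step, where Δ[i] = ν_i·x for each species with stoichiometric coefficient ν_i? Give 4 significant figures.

Q₀ = 0.02099 vs Keq = 1.2240e-06 ⇒ Q>K, reverse
Step 1:
                    G           J           D
  I             2.985      0.3919       1.041
  C            0.1253     -0.3758     -0.1253
  E              3.11     0.01608      0.9157
  solve Keq expr → x = -0.1253; check Q = 1.2240e-06
Then change container volume by factor 2 (V_new/V_old).
Step 2:
                    G           J           D
  I             1.555     0.00804      0.4579
  C         -0.002666    0.007999    0.002666
  E             1.552     0.01604      0.4605
  solve Keq expr → x = 0.002666; check Q = 1.2240e-06

x = 0.002666 M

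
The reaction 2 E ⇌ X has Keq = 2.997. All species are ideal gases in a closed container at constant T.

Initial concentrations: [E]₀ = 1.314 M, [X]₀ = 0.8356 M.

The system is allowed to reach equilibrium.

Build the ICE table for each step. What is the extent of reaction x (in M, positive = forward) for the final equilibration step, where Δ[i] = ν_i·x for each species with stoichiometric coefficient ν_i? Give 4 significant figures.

x = 0.3434 M

Q₀ = 0.484 vs Keq = 2.997 ⇒ Q<K, forward
Step 1:
                   E          X
  Initial      1.314     0.8356
  Change     -0.6868     0.3434
  Equil       0.6272      1.179
  solve Keq expr → x = 0.3434; check Q = 2.997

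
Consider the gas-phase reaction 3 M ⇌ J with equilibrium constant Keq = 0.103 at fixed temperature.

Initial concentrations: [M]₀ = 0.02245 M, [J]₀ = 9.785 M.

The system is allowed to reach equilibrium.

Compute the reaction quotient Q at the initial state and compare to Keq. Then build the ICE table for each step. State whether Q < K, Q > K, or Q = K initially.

Q₀ = 8.6479e+05 vs Keq = 0.103 ⇒ Q>K, reverse
Step 1:
                   M          J
  I          0.02245      9.785
  C            4.305     -1.435
  E            4.328       8.35
  solve Keq expr → x = -1.435; check Q = 0.103

Q₀ = 8.6479e+05; Q > K (proceeds reverse)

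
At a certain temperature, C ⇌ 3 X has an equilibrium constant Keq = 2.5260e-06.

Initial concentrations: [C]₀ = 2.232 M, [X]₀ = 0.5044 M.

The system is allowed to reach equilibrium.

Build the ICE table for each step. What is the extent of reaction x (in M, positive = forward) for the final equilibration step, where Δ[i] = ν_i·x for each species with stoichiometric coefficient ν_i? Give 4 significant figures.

Q₀ = 0.0575 vs Keq = 2.5260e-06 ⇒ Q>K, reverse
Step 1:
                    C           X
  Initial       2.232      0.5044
  Change       0.1621     -0.4862
  Equil         2.394     0.01822
  solve Keq expr → x = -0.1621; check Q = 2.5260e-06

x = -0.1621 M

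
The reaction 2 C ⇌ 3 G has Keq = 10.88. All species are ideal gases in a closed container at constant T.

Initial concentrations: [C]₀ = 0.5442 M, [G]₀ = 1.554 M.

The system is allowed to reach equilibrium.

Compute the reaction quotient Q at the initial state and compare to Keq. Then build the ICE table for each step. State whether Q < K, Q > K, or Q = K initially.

Q₀ = 12.67 vs Keq = 10.88 ⇒ Q>K, reverse
Step 1:
                  C         G
  Initial    0.5442     1.554
  Change    0.02336  -0.03503
  Equil      0.5676     1.519
  solve Keq expr → x = -0.01168; check Q = 10.88

Q₀ = 12.67; Q > K (proceeds reverse)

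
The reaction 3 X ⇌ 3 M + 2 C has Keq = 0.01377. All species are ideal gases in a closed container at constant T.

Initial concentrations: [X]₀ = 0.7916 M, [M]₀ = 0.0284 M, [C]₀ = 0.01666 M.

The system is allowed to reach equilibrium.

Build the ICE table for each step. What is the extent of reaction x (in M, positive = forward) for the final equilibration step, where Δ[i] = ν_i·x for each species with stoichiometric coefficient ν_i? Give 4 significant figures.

Q₀ = 1.2817e-08 vs Keq = 0.01377 ⇒ Q<K, forward
Step 1:
                   X          M          C
  init        0.7916     0.0284    0.01666
  Δ          -0.2992     0.2992     0.1995
  eq          0.4924     0.3276     0.2162
  solve Keq expr → x = 0.09975; check Q = 0.01377

x = 0.09975 M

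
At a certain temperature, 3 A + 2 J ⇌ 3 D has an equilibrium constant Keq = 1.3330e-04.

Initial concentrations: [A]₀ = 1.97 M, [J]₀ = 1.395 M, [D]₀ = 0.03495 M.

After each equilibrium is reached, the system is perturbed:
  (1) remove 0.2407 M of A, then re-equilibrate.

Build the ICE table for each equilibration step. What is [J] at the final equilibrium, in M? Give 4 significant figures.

[J]_eq = 1.349 M

Q₀ = 2.8694e-06 vs Keq = 1.3330e-04 ⇒ Q<K, forward
Step 1:
                    A           J           D
  Initial        1.97       1.395     0.03495
  Change     -0.08227    -0.05484     0.08227
  Equil         1.888        1.34      0.1172
  solve Keq expr → x = 0.02742; check Q = 1.3330e-04
Then remove 0.2407 M of A.
Step 2:
                    A           J           D
  Initial       1.647        1.34      0.1172
  Change      0.01363    0.009089    -0.01363
  Equil         1.661       1.349      0.1036
  solve Keq expr → x = -0.004545; check Q = 1.3330e-04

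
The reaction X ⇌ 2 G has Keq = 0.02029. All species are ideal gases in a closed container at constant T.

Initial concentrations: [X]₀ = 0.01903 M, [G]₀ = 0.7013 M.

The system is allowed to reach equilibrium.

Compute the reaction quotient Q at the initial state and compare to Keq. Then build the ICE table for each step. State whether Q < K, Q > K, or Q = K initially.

Q₀ = 25.84; Q > K (proceeds reverse)

Q₀ = 25.84 vs Keq = 0.02029 ⇒ Q>K, reverse
Step 1:
                   X          G
  init       0.01903     0.7013
  Δ           0.3098    -0.6196
  eq          0.3288    0.08168
  solve Keq expr → x = -0.3098; check Q = 0.02029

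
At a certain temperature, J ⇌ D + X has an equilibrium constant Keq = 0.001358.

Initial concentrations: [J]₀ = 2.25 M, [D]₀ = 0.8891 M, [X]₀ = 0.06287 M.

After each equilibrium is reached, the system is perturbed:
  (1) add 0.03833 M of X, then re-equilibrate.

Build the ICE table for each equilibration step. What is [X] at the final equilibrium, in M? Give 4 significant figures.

Q₀ = 0.02484 vs Keq = 0.001358 ⇒ Q>K, reverse
Step 1:
                   J          D          X
  I             2.25     0.8891    0.06287
  C          0.05909   -0.05909   -0.05909
  E            2.309       0.83   0.003778
  solve Keq expr → x = -0.05909; check Q = 0.001358
Then add 0.03833 M of X.
Step 2:
                   J          D          X
  I            2.309       0.83    0.04211
  C          0.03808   -0.03808   -0.03808
  E            2.347     0.7919   0.004025
  solve Keq expr → x = -0.03808; check Q = 0.001358

[X]_eq = 0.004025 M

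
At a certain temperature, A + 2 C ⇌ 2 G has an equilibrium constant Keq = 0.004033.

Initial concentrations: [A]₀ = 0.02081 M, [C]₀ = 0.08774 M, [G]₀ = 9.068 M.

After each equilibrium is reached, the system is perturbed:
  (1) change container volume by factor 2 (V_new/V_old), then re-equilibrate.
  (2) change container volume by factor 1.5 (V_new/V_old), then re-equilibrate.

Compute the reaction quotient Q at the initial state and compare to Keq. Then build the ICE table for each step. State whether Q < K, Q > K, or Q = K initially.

Q₀ = 5.1328e+05 vs Keq = 0.004033 ⇒ Q>K, reverse
Step 1:
                    A           C           G
  Initial     0.02081     0.08774       9.068
  Change        4.016       8.032      -8.032
  Equil         4.037        8.12       1.036
  solve Keq expr → x = -4.016; check Q = 0.004033
Then change container volume by factor 2 (V_new/V_old).
Step 2:
                    A           C           G
  Initial       2.018        4.06       0.518
  Change      0.06674      0.1335     -0.1335
  Equil         2.085       4.193      0.3845
  solve Keq expr → x = -0.06674; check Q = 0.004033
Then change container volume by factor 1.5 (V_new/V_old).
Step 3:
                    A           C           G
  Initial        1.39       2.796      0.2564
  Change      0.02113     0.04227    -0.04227
  Equil         1.411       2.838      0.2141
  solve Keq expr → x = -0.02113; check Q = 0.004033

Q₀ = 5.1328e+05; Q > K (proceeds reverse)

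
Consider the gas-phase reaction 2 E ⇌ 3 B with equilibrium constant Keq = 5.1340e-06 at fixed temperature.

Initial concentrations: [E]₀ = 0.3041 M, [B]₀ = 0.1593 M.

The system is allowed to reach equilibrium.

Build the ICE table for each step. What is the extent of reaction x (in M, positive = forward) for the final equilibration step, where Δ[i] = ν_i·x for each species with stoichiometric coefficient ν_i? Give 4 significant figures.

Q₀ = 0.04371 vs Keq = 5.1340e-06 ⇒ Q>K, reverse
Step 1:
                  E         B
  I          0.3041    0.1593
  C         0.09991   -0.1499
  E           0.404  0.009428
  solve Keq expr → x = -0.04996; check Q = 5.1340e-06

x = -0.04996 M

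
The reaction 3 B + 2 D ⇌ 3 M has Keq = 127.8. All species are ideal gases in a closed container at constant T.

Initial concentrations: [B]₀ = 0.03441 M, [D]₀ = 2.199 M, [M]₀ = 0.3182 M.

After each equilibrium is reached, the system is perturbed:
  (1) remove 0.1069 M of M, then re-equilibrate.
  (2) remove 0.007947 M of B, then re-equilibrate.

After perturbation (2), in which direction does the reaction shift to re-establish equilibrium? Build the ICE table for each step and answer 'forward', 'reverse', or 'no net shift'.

Direction: reverse

Q₀ = 163.5 vs Keq = 127.8 ⇒ Q>K, reverse
Step 1:
                  B         D         M
  Initial   0.03441     2.199    0.3182
  Change    0.00262  0.001747  -0.00262
  Equil     0.03703     2.201    0.3156
  solve Keq expr → x = -8.7330e-04; check Q = 127.8
Then remove 0.1069 M of M.
Step 2:
                  B         D         M
  Initial   0.03703     2.201    0.2087
  Change   -0.01117 -0.007449   0.01117
  Equil     0.02586     2.193    0.2199
  solve Keq expr → x = 0.003725; check Q = 127.8
Then remove 0.007947 M of B.
Step 3:
                  B         D         M
  Initial   0.01791     2.193    0.2199
  Change   0.007079  0.004719 -0.007079
  Equil     0.02499     2.198    0.2128
  solve Keq expr → x = -0.00236; check Q = 127.8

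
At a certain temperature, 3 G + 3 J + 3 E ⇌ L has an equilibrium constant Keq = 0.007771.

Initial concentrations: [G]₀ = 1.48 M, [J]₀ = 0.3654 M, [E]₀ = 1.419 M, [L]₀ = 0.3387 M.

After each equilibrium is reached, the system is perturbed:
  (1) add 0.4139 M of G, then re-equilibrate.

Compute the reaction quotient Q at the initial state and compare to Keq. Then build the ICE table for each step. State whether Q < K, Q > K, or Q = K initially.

Q₀ = 0.7495; Q > K (proceeds reverse)

Q₀ = 0.7495 vs Keq = 0.007771 ⇒ Q>K, reverse
Step 1:
                    G           J           E           L
  I              1.48      0.3654       1.419      0.3387
  C            0.4446      0.4446      0.4446     -0.1482
  E             1.925        0.81       1.864      0.1905
  solve Keq expr → x = -0.1482; check Q = 0.007771
Then add 0.4139 M of G.
Step 2:
                    G           J           E           L
  I             2.338        0.81       1.864      0.1905
  C          -0.06903    -0.06903    -0.06903     0.02301
  E             2.269      0.7409       1.795      0.2135
  solve Keq expr → x = 0.02301; check Q = 0.007771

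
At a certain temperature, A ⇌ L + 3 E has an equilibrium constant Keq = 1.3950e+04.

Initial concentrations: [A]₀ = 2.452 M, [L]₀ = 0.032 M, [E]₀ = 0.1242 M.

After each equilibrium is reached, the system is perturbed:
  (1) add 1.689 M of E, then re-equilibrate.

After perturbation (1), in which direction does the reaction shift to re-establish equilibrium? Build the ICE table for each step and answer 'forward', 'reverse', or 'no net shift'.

Q₀ = 2.5003e-05 vs Keq = 1.3950e+04 ⇒ Q<K, forward
Step 1:
                  A         L         E
  Initial     2.452     0.032    0.1242
  Change     -2.385     2.385     7.155
  Equil     0.06684     2.417      7.28
  solve Keq expr → x = 2.385; check Q = 1.3950e+04
Then add 1.689 M of E.
Step 2:
                  A         L         E
  Initial   0.06684     2.417     8.969
  Change     0.0496   -0.0496   -0.1488
  Equil      0.1164     2.368      8.82
  solve Keq expr → x = -0.0496; check Q = 1.3950e+04

Direction: reverse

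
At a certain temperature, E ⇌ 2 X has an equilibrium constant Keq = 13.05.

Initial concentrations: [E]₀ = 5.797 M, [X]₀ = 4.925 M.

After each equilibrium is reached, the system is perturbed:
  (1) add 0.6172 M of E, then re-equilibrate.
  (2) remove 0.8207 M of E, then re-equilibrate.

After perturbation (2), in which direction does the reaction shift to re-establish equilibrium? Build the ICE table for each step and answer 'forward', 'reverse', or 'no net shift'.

Q₀ = 4.184 vs Keq = 13.05 ⇒ Q<K, forward
Step 1:
                  E         X
  init        5.797     4.925
  Δ          -1.348     2.695
  eq          4.449      7.62
  solve Keq expr → x = 1.348; check Q = 13.05
Then add 0.6172 M of E.
Step 2:
                  E         X
  init        5.067      7.62
  Δ          -0.182     0.364
  eq          4.885     7.984
  solve Keq expr → x = 0.182; check Q = 13.05
Then remove 0.8207 M of E.
Step 3:
                  E         X
  init        4.064     7.984
  Δ          0.2433   -0.4867
  eq          4.307     7.497
  solve Keq expr → x = -0.2433; check Q = 13.05

Direction: reverse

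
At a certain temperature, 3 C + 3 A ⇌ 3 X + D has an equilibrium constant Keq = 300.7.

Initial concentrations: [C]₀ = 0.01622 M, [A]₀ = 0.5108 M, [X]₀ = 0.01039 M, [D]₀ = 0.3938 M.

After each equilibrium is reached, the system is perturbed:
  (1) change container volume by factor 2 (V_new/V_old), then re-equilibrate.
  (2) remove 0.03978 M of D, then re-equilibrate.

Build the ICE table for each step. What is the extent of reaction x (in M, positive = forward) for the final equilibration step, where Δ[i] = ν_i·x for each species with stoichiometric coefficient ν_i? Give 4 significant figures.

Q₀ = 0.7766 vs Keq = 300.7 ⇒ Q<K, forward
Step 1:
                   C          A          X          D
  I          0.01622     0.5108    0.01039     0.3938
  C         -0.01143   -0.01143    0.01143   0.003808
  E         0.004795     0.4994    0.02182     0.3976
  solve Keq expr → x = 0.003808; check Q = 300.7
Then change container volume by factor 2 (V_new/V_old).
Step 2:
                   C          A          X          D
  I         0.002397     0.2497    0.01091     0.1988
  C         0.001032   0.001032  -0.001032 -3.4400e-04
  E         0.003429     0.2507   0.009876     0.1985
  solve Keq expr → x = -3.4400e-04; check Q = 300.7
Then remove 0.03978 M of D.
Step 3:
                   C          A          X          D
  I         0.003429     0.2507   0.009876     0.1587
  C       -1.8423e-04 -1.8423e-04 1.8423e-04 6.1411e-05
  E         0.003245     0.2505    0.01006     0.1587
  solve Keq expr → x = 6.1411e-05; check Q = 300.7

x = 6.1411e-05 M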